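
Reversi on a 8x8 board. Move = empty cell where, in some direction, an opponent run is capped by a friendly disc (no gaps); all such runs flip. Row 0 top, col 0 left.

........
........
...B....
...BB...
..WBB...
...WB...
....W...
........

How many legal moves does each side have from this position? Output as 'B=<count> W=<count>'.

Answer: B=6 W=5

Derivation:
-- B to move --
(3,1): no bracket -> illegal
(3,2): no bracket -> illegal
(4,1): flips 1 -> legal
(5,1): flips 1 -> legal
(5,2): flips 1 -> legal
(5,5): no bracket -> illegal
(6,2): flips 1 -> legal
(6,3): flips 1 -> legal
(6,5): no bracket -> illegal
(7,3): no bracket -> illegal
(7,4): flips 1 -> legal
(7,5): no bracket -> illegal
B mobility = 6
-- W to move --
(1,2): no bracket -> illegal
(1,3): flips 3 -> legal
(1,4): no bracket -> illegal
(2,2): no bracket -> illegal
(2,4): flips 4 -> legal
(2,5): no bracket -> illegal
(3,2): no bracket -> illegal
(3,5): flips 1 -> legal
(4,5): flips 2 -> legal
(5,2): no bracket -> illegal
(5,5): flips 1 -> legal
(6,3): no bracket -> illegal
(6,5): no bracket -> illegal
W mobility = 5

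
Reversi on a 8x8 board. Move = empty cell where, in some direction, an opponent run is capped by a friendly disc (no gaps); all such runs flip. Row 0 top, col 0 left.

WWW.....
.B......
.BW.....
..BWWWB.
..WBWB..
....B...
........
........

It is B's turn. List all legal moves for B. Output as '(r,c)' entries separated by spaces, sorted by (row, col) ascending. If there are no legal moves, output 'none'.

Answer: (1,2) (2,3) (2,4) (2,5) (4,1) (5,2) (5,5)

Derivation:
(0,3): no bracket -> illegal
(1,0): no bracket -> illegal
(1,2): flips 1 -> legal
(1,3): no bracket -> illegal
(2,3): flips 3 -> legal
(2,4): flips 2 -> legal
(2,5): flips 2 -> legal
(2,6): no bracket -> illegal
(3,1): no bracket -> illegal
(4,1): flips 1 -> legal
(4,6): no bracket -> illegal
(5,1): no bracket -> illegal
(5,2): flips 1 -> legal
(5,3): no bracket -> illegal
(5,5): flips 3 -> legal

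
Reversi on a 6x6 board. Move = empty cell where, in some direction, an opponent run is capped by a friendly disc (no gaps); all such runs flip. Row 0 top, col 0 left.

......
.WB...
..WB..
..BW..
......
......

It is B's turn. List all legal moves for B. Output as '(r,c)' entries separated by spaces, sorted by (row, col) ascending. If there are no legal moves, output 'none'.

Answer: (1,0) (2,1) (3,4) (4,3)

Derivation:
(0,0): no bracket -> illegal
(0,1): no bracket -> illegal
(0,2): no bracket -> illegal
(1,0): flips 1 -> legal
(1,3): no bracket -> illegal
(2,0): no bracket -> illegal
(2,1): flips 1 -> legal
(2,4): no bracket -> illegal
(3,1): no bracket -> illegal
(3,4): flips 1 -> legal
(4,2): no bracket -> illegal
(4,3): flips 1 -> legal
(4,4): no bracket -> illegal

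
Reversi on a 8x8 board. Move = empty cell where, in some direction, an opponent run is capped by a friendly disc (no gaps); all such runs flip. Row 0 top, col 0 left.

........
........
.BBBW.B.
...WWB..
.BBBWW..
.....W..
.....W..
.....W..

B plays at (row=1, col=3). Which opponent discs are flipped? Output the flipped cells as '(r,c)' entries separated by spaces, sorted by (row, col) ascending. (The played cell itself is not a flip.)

Dir NW: first cell '.' (not opp) -> no flip
Dir N: first cell '.' (not opp) -> no flip
Dir NE: first cell '.' (not opp) -> no flip
Dir W: first cell '.' (not opp) -> no flip
Dir E: first cell '.' (not opp) -> no flip
Dir SW: first cell 'B' (not opp) -> no flip
Dir S: first cell 'B' (not opp) -> no flip
Dir SE: opp run (2,4) capped by B -> flip

Answer: (2,4)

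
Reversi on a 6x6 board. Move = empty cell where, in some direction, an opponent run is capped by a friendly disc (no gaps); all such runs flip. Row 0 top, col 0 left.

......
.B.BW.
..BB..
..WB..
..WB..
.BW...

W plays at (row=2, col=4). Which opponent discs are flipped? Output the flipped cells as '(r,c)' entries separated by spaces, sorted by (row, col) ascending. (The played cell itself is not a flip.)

Dir NW: opp run (1,3), next='.' -> no flip
Dir N: first cell 'W' (not opp) -> no flip
Dir NE: first cell '.' (not opp) -> no flip
Dir W: opp run (2,3) (2,2), next='.' -> no flip
Dir E: first cell '.' (not opp) -> no flip
Dir SW: opp run (3,3) capped by W -> flip
Dir S: first cell '.' (not opp) -> no flip
Dir SE: first cell '.' (not opp) -> no flip

Answer: (3,3)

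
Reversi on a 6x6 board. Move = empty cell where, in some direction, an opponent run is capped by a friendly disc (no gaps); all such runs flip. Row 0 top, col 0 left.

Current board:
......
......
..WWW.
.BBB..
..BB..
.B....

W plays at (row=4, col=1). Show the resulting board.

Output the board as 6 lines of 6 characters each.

Place W at (4,1); scan 8 dirs for brackets.
Dir NW: first cell '.' (not opp) -> no flip
Dir N: opp run (3,1), next='.' -> no flip
Dir NE: opp run (3,2) capped by W -> flip
Dir W: first cell '.' (not opp) -> no flip
Dir E: opp run (4,2) (4,3), next='.' -> no flip
Dir SW: first cell '.' (not opp) -> no flip
Dir S: opp run (5,1), next=edge -> no flip
Dir SE: first cell '.' (not opp) -> no flip
All flips: (3,2)

Answer: ......
......
..WWW.
.BWB..
.WBB..
.B....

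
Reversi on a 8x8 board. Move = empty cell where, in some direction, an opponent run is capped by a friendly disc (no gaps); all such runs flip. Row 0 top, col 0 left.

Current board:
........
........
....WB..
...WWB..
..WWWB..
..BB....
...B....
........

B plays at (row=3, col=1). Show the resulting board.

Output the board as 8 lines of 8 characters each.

Place B at (3,1); scan 8 dirs for brackets.
Dir NW: first cell '.' (not opp) -> no flip
Dir N: first cell '.' (not opp) -> no flip
Dir NE: first cell '.' (not opp) -> no flip
Dir W: first cell '.' (not opp) -> no flip
Dir E: first cell '.' (not opp) -> no flip
Dir SW: first cell '.' (not opp) -> no flip
Dir S: first cell '.' (not opp) -> no flip
Dir SE: opp run (4,2) capped by B -> flip
All flips: (4,2)

Answer: ........
........
....WB..
.B.WWB..
..BWWB..
..BB....
...B....
........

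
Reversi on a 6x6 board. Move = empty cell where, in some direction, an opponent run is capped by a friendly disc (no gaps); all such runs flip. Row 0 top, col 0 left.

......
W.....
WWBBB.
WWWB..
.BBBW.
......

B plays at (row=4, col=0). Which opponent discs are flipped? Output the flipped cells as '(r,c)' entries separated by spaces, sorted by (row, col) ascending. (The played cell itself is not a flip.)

Answer: (3,1)

Derivation:
Dir NW: edge -> no flip
Dir N: opp run (3,0) (2,0) (1,0), next='.' -> no flip
Dir NE: opp run (3,1) capped by B -> flip
Dir W: edge -> no flip
Dir E: first cell 'B' (not opp) -> no flip
Dir SW: edge -> no flip
Dir S: first cell '.' (not opp) -> no flip
Dir SE: first cell '.' (not opp) -> no flip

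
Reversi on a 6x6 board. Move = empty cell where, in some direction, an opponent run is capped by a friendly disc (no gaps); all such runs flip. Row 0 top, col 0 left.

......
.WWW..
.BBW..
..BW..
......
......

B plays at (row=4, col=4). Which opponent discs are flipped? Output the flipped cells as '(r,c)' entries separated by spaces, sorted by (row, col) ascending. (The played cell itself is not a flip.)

Dir NW: opp run (3,3) capped by B -> flip
Dir N: first cell '.' (not opp) -> no flip
Dir NE: first cell '.' (not opp) -> no flip
Dir W: first cell '.' (not opp) -> no flip
Dir E: first cell '.' (not opp) -> no flip
Dir SW: first cell '.' (not opp) -> no flip
Dir S: first cell '.' (not opp) -> no flip
Dir SE: first cell '.' (not opp) -> no flip

Answer: (3,3)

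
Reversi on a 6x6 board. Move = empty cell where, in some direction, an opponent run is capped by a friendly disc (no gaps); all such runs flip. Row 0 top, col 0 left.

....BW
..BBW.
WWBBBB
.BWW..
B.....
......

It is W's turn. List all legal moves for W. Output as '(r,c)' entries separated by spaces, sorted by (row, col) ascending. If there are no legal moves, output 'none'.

(0,1): no bracket -> illegal
(0,2): flips 2 -> legal
(0,3): flips 4 -> legal
(1,1): flips 3 -> legal
(1,5): flips 1 -> legal
(3,0): flips 1 -> legal
(3,4): flips 1 -> legal
(3,5): no bracket -> illegal
(4,1): flips 1 -> legal
(4,2): flips 1 -> legal
(5,0): no bracket -> illegal
(5,1): no bracket -> illegal

Answer: (0,2) (0,3) (1,1) (1,5) (3,0) (3,4) (4,1) (4,2)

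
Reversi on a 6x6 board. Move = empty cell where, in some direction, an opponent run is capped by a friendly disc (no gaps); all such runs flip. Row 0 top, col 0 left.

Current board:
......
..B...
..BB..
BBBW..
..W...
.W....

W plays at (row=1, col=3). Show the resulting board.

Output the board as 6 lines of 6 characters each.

Place W at (1,3); scan 8 dirs for brackets.
Dir NW: first cell '.' (not opp) -> no flip
Dir N: first cell '.' (not opp) -> no flip
Dir NE: first cell '.' (not opp) -> no flip
Dir W: opp run (1,2), next='.' -> no flip
Dir E: first cell '.' (not opp) -> no flip
Dir SW: opp run (2,2) (3,1), next='.' -> no flip
Dir S: opp run (2,3) capped by W -> flip
Dir SE: first cell '.' (not opp) -> no flip
All flips: (2,3)

Answer: ......
..BW..
..BW..
BBBW..
..W...
.W....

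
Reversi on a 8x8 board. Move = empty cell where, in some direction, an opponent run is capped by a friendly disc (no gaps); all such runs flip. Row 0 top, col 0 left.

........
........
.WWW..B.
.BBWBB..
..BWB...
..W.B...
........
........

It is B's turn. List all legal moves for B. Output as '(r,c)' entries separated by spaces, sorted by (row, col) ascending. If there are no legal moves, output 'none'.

Answer: (1,0) (1,1) (1,2) (1,3) (1,4) (2,4) (6,1) (6,2)

Derivation:
(1,0): flips 1 -> legal
(1,1): flips 3 -> legal
(1,2): flips 2 -> legal
(1,3): flips 1 -> legal
(1,4): flips 1 -> legal
(2,0): no bracket -> illegal
(2,4): flips 1 -> legal
(3,0): no bracket -> illegal
(4,1): no bracket -> illegal
(5,1): no bracket -> illegal
(5,3): no bracket -> illegal
(6,1): flips 2 -> legal
(6,2): flips 1 -> legal
(6,3): no bracket -> illegal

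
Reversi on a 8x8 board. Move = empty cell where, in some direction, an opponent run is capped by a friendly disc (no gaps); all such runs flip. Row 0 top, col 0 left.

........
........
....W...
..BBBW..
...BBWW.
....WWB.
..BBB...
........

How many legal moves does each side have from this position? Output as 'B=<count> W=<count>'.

-- B to move --
(1,3): no bracket -> illegal
(1,4): flips 1 -> legal
(1,5): flips 1 -> legal
(2,3): no bracket -> illegal
(2,5): no bracket -> illegal
(2,6): flips 1 -> legal
(3,6): flips 4 -> legal
(3,7): flips 2 -> legal
(4,7): flips 2 -> legal
(5,3): flips 2 -> legal
(5,7): no bracket -> illegal
(6,5): flips 1 -> legal
(6,6): flips 1 -> legal
B mobility = 9
-- W to move --
(2,1): flips 2 -> legal
(2,2): flips 2 -> legal
(2,3): flips 1 -> legal
(2,5): no bracket -> illegal
(3,1): flips 3 -> legal
(4,1): no bracket -> illegal
(4,2): flips 3 -> legal
(4,7): no bracket -> illegal
(5,1): no bracket -> illegal
(5,2): no bracket -> illegal
(5,3): flips 1 -> legal
(5,7): flips 1 -> legal
(6,1): no bracket -> illegal
(6,5): no bracket -> illegal
(6,6): flips 1 -> legal
(6,7): flips 1 -> legal
(7,1): no bracket -> illegal
(7,2): flips 1 -> legal
(7,3): flips 1 -> legal
(7,4): flips 1 -> legal
(7,5): no bracket -> illegal
W mobility = 12

Answer: B=9 W=12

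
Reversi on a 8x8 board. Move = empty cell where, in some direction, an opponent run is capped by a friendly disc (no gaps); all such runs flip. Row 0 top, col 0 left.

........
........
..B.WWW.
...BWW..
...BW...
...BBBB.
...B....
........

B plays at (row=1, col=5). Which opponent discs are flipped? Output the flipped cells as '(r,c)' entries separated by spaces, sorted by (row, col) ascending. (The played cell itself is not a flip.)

Answer: (2,4)

Derivation:
Dir NW: first cell '.' (not opp) -> no flip
Dir N: first cell '.' (not opp) -> no flip
Dir NE: first cell '.' (not opp) -> no flip
Dir W: first cell '.' (not opp) -> no flip
Dir E: first cell '.' (not opp) -> no flip
Dir SW: opp run (2,4) capped by B -> flip
Dir S: opp run (2,5) (3,5), next='.' -> no flip
Dir SE: opp run (2,6), next='.' -> no flip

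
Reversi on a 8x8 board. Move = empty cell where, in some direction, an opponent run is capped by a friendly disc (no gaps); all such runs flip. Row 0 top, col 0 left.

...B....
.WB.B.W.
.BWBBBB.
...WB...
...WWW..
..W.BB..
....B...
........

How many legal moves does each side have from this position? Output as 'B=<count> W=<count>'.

Answer: B=12 W=14

Derivation:
-- B to move --
(0,0): flips 4 -> legal
(0,1): flips 1 -> legal
(0,2): no bracket -> illegal
(0,5): no bracket -> illegal
(0,6): flips 1 -> legal
(0,7): flips 1 -> legal
(1,0): flips 1 -> legal
(1,3): no bracket -> illegal
(1,5): no bracket -> illegal
(1,7): no bracket -> illegal
(2,0): no bracket -> illegal
(2,7): no bracket -> illegal
(3,1): no bracket -> illegal
(3,2): flips 3 -> legal
(3,5): flips 1 -> legal
(3,6): flips 1 -> legal
(4,1): no bracket -> illegal
(4,2): flips 1 -> legal
(4,6): no bracket -> illegal
(5,1): no bracket -> illegal
(5,3): flips 2 -> legal
(5,6): flips 1 -> legal
(6,1): flips 2 -> legal
(6,2): no bracket -> illegal
(6,3): no bracket -> illegal
B mobility = 12
-- W to move --
(0,1): flips 3 -> legal
(0,2): flips 1 -> legal
(0,4): flips 3 -> legal
(0,5): no bracket -> illegal
(1,0): no bracket -> illegal
(1,3): flips 2 -> legal
(1,5): flips 1 -> legal
(1,7): no bracket -> illegal
(2,0): flips 1 -> legal
(2,7): flips 4 -> legal
(3,0): no bracket -> illegal
(3,1): flips 1 -> legal
(3,2): no bracket -> illegal
(3,5): flips 1 -> legal
(3,6): flips 1 -> legal
(3,7): no bracket -> illegal
(4,6): no bracket -> illegal
(5,3): no bracket -> illegal
(5,6): no bracket -> illegal
(6,3): flips 1 -> legal
(6,5): flips 2 -> legal
(6,6): flips 1 -> legal
(7,3): no bracket -> illegal
(7,4): flips 2 -> legal
(7,5): no bracket -> illegal
W mobility = 14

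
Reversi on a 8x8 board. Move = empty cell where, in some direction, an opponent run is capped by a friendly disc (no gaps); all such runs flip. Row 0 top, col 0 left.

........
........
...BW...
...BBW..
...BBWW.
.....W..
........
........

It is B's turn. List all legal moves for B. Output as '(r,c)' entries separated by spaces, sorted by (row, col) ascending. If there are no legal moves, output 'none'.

(1,3): no bracket -> illegal
(1,4): flips 1 -> legal
(1,5): flips 1 -> legal
(2,5): flips 1 -> legal
(2,6): flips 1 -> legal
(3,6): flips 1 -> legal
(3,7): no bracket -> illegal
(4,7): flips 2 -> legal
(5,4): no bracket -> illegal
(5,6): flips 1 -> legal
(5,7): no bracket -> illegal
(6,4): no bracket -> illegal
(6,5): no bracket -> illegal
(6,6): flips 1 -> legal

Answer: (1,4) (1,5) (2,5) (2,6) (3,6) (4,7) (5,6) (6,6)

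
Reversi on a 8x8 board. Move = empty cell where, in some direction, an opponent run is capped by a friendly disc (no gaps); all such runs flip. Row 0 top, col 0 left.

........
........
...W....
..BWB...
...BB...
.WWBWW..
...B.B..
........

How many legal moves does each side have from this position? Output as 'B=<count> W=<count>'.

Answer: B=11 W=12

Derivation:
-- B to move --
(1,2): flips 1 -> legal
(1,3): flips 2 -> legal
(1,4): flips 1 -> legal
(2,2): flips 1 -> legal
(2,4): no bracket -> illegal
(4,0): no bracket -> illegal
(4,1): flips 1 -> legal
(4,2): no bracket -> illegal
(4,5): flips 2 -> legal
(4,6): no bracket -> illegal
(5,0): flips 2 -> legal
(5,6): flips 2 -> legal
(6,0): no bracket -> illegal
(6,1): flips 1 -> legal
(6,2): no bracket -> illegal
(6,4): flips 1 -> legal
(6,6): flips 1 -> legal
B mobility = 11
-- W to move --
(2,1): flips 2 -> legal
(2,2): no bracket -> illegal
(2,4): flips 2 -> legal
(2,5): flips 2 -> legal
(3,1): flips 1 -> legal
(3,5): flips 1 -> legal
(4,1): flips 1 -> legal
(4,2): no bracket -> illegal
(4,5): flips 1 -> legal
(5,6): no bracket -> illegal
(6,2): no bracket -> illegal
(6,4): no bracket -> illegal
(6,6): no bracket -> illegal
(7,2): flips 1 -> legal
(7,3): flips 3 -> legal
(7,4): flips 1 -> legal
(7,5): flips 1 -> legal
(7,6): flips 1 -> legal
W mobility = 12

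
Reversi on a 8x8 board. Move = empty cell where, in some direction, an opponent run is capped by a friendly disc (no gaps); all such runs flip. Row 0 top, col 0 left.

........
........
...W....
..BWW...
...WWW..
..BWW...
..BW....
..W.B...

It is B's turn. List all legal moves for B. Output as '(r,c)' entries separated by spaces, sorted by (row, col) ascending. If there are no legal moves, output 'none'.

Answer: (1,4) (2,5) (3,5) (5,5) (6,4) (6,5)

Derivation:
(1,2): no bracket -> illegal
(1,3): no bracket -> illegal
(1,4): flips 1 -> legal
(2,2): no bracket -> illegal
(2,4): no bracket -> illegal
(2,5): flips 2 -> legal
(3,5): flips 4 -> legal
(3,6): no bracket -> illegal
(4,2): no bracket -> illegal
(4,6): no bracket -> illegal
(5,5): flips 2 -> legal
(5,6): no bracket -> illegal
(6,1): no bracket -> illegal
(6,4): flips 1 -> legal
(6,5): flips 2 -> legal
(7,1): no bracket -> illegal
(7,3): no bracket -> illegal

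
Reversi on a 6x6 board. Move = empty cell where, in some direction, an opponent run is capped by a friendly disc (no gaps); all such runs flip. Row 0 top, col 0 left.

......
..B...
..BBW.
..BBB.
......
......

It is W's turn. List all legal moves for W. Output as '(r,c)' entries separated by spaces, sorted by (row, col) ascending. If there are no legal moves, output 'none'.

Answer: (2,1) (4,2) (4,4)

Derivation:
(0,1): no bracket -> illegal
(0,2): no bracket -> illegal
(0,3): no bracket -> illegal
(1,1): no bracket -> illegal
(1,3): no bracket -> illegal
(1,4): no bracket -> illegal
(2,1): flips 2 -> legal
(2,5): no bracket -> illegal
(3,1): no bracket -> illegal
(3,5): no bracket -> illegal
(4,1): no bracket -> illegal
(4,2): flips 1 -> legal
(4,3): no bracket -> illegal
(4,4): flips 1 -> legal
(4,5): no bracket -> illegal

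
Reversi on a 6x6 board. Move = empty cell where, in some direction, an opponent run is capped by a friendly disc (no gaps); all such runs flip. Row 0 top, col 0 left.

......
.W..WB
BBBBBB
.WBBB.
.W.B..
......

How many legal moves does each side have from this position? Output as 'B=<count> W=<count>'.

Answer: B=12 W=3

Derivation:
-- B to move --
(0,0): flips 1 -> legal
(0,1): flips 1 -> legal
(0,2): flips 1 -> legal
(0,3): flips 1 -> legal
(0,4): flips 1 -> legal
(0,5): flips 1 -> legal
(1,0): no bracket -> illegal
(1,2): no bracket -> illegal
(1,3): flips 1 -> legal
(3,0): flips 1 -> legal
(4,0): flips 1 -> legal
(4,2): flips 1 -> legal
(5,0): flips 1 -> legal
(5,1): flips 2 -> legal
(5,2): no bracket -> illegal
B mobility = 12
-- W to move --
(0,4): no bracket -> illegal
(0,5): no bracket -> illegal
(1,0): no bracket -> illegal
(1,2): no bracket -> illegal
(1,3): flips 1 -> legal
(3,0): no bracket -> illegal
(3,5): flips 3 -> legal
(4,2): no bracket -> illegal
(4,4): flips 4 -> legal
(4,5): no bracket -> illegal
(5,2): no bracket -> illegal
(5,3): no bracket -> illegal
(5,4): no bracket -> illegal
W mobility = 3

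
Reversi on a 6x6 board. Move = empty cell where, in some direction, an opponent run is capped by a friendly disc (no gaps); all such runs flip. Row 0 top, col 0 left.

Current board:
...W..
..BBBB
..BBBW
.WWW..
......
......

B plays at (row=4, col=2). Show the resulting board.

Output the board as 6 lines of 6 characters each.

Place B at (4,2); scan 8 dirs for brackets.
Dir NW: opp run (3,1), next='.' -> no flip
Dir N: opp run (3,2) capped by B -> flip
Dir NE: opp run (3,3) capped by B -> flip
Dir W: first cell '.' (not opp) -> no flip
Dir E: first cell '.' (not opp) -> no flip
Dir SW: first cell '.' (not opp) -> no flip
Dir S: first cell '.' (not opp) -> no flip
Dir SE: first cell '.' (not opp) -> no flip
All flips: (3,2) (3,3)

Answer: ...W..
..BBBB
..BBBW
.WBB..
..B...
......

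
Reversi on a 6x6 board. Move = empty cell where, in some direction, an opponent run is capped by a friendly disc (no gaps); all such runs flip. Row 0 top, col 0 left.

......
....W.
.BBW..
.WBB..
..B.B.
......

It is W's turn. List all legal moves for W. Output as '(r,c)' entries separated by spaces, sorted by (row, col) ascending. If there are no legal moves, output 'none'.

Answer: (1,1) (1,3) (2,0) (3,4) (4,1) (4,3) (5,3)

Derivation:
(1,0): no bracket -> illegal
(1,1): flips 1 -> legal
(1,2): no bracket -> illegal
(1,3): flips 1 -> legal
(2,0): flips 2 -> legal
(2,4): no bracket -> illegal
(3,0): no bracket -> illegal
(3,4): flips 2 -> legal
(3,5): no bracket -> illegal
(4,1): flips 1 -> legal
(4,3): flips 1 -> legal
(4,5): no bracket -> illegal
(5,1): no bracket -> illegal
(5,2): no bracket -> illegal
(5,3): flips 1 -> legal
(5,4): no bracket -> illegal
(5,5): no bracket -> illegal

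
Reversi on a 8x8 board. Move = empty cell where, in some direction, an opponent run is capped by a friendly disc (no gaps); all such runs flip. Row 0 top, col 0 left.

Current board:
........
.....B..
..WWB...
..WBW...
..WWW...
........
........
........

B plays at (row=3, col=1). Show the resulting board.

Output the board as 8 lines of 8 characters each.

Place B at (3,1); scan 8 dirs for brackets.
Dir NW: first cell '.' (not opp) -> no flip
Dir N: first cell '.' (not opp) -> no flip
Dir NE: opp run (2,2), next='.' -> no flip
Dir W: first cell '.' (not opp) -> no flip
Dir E: opp run (3,2) capped by B -> flip
Dir SW: first cell '.' (not opp) -> no flip
Dir S: first cell '.' (not opp) -> no flip
Dir SE: opp run (4,2), next='.' -> no flip
All flips: (3,2)

Answer: ........
.....B..
..WWB...
.BBBW...
..WWW...
........
........
........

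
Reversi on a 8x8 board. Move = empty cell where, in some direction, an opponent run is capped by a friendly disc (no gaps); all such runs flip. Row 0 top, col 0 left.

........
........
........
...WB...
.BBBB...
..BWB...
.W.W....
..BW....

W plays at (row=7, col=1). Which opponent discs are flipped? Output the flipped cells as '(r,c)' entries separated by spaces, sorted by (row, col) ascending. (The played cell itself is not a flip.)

Answer: (7,2)

Derivation:
Dir NW: first cell '.' (not opp) -> no flip
Dir N: first cell 'W' (not opp) -> no flip
Dir NE: first cell '.' (not opp) -> no flip
Dir W: first cell '.' (not opp) -> no flip
Dir E: opp run (7,2) capped by W -> flip
Dir SW: edge -> no flip
Dir S: edge -> no flip
Dir SE: edge -> no flip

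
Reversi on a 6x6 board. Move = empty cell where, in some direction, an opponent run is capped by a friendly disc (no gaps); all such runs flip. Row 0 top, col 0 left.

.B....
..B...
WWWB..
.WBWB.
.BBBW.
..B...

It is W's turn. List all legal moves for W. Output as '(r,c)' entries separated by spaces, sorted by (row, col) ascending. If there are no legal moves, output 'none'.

Answer: (0,2) (0,3) (1,3) (2,4) (3,5) (4,0) (5,1) (5,3) (5,4)

Derivation:
(0,0): no bracket -> illegal
(0,2): flips 1 -> legal
(0,3): flips 1 -> legal
(1,0): no bracket -> illegal
(1,1): no bracket -> illegal
(1,3): flips 1 -> legal
(1,4): no bracket -> illegal
(2,4): flips 2 -> legal
(2,5): no bracket -> illegal
(3,0): no bracket -> illegal
(3,5): flips 1 -> legal
(4,0): flips 3 -> legal
(4,5): no bracket -> illegal
(5,0): no bracket -> illegal
(5,1): flips 2 -> legal
(5,3): flips 2 -> legal
(5,4): flips 2 -> legal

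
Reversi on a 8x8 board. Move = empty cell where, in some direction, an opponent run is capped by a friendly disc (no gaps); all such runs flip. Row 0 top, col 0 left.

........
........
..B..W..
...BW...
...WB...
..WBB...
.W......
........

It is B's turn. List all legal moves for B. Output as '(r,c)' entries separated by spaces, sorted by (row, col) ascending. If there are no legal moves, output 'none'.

(1,4): no bracket -> illegal
(1,5): no bracket -> illegal
(1,6): no bracket -> illegal
(2,3): no bracket -> illegal
(2,4): flips 1 -> legal
(2,6): no bracket -> illegal
(3,2): flips 1 -> legal
(3,5): flips 1 -> legal
(3,6): no bracket -> illegal
(4,1): no bracket -> illegal
(4,2): flips 1 -> legal
(4,5): no bracket -> illegal
(5,0): no bracket -> illegal
(5,1): flips 1 -> legal
(6,0): no bracket -> illegal
(6,2): no bracket -> illegal
(6,3): no bracket -> illegal
(7,0): no bracket -> illegal
(7,1): no bracket -> illegal
(7,2): no bracket -> illegal

Answer: (2,4) (3,2) (3,5) (4,2) (5,1)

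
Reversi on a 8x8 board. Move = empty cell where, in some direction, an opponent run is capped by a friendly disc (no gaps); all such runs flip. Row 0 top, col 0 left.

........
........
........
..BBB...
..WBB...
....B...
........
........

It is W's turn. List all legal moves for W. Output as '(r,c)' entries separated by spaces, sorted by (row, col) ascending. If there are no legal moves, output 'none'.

(2,1): no bracket -> illegal
(2,2): flips 1 -> legal
(2,3): no bracket -> illegal
(2,4): flips 1 -> legal
(2,5): no bracket -> illegal
(3,1): no bracket -> illegal
(3,5): no bracket -> illegal
(4,1): no bracket -> illegal
(4,5): flips 2 -> legal
(5,2): no bracket -> illegal
(5,3): no bracket -> illegal
(5,5): no bracket -> illegal
(6,3): no bracket -> illegal
(6,4): no bracket -> illegal
(6,5): no bracket -> illegal

Answer: (2,2) (2,4) (4,5)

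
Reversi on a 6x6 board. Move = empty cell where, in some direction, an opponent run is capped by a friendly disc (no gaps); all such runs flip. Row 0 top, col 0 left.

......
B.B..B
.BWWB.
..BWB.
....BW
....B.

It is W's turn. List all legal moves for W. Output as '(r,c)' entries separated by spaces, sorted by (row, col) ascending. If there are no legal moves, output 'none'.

Answer: (0,1) (0,2) (2,0) (2,5) (3,1) (3,5) (4,1) (4,2) (4,3) (5,5)

Derivation:
(0,0): no bracket -> illegal
(0,1): flips 1 -> legal
(0,2): flips 1 -> legal
(0,3): no bracket -> illegal
(0,4): no bracket -> illegal
(0,5): no bracket -> illegal
(1,1): no bracket -> illegal
(1,3): no bracket -> illegal
(1,4): no bracket -> illegal
(2,0): flips 1 -> legal
(2,5): flips 1 -> legal
(3,0): no bracket -> illegal
(3,1): flips 1 -> legal
(3,5): flips 1 -> legal
(4,1): flips 1 -> legal
(4,2): flips 1 -> legal
(4,3): flips 1 -> legal
(5,3): no bracket -> illegal
(5,5): flips 1 -> legal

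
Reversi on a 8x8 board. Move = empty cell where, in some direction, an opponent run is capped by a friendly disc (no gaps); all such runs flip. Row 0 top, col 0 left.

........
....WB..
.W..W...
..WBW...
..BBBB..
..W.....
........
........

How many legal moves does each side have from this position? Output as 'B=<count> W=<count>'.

Answer: B=10 W=5

Derivation:
-- B to move --
(0,3): no bracket -> illegal
(0,4): flips 3 -> legal
(0,5): no bracket -> illegal
(1,0): flips 2 -> legal
(1,1): no bracket -> illegal
(1,2): no bracket -> illegal
(1,3): flips 1 -> legal
(2,0): no bracket -> illegal
(2,2): flips 1 -> legal
(2,3): flips 1 -> legal
(2,5): flips 1 -> legal
(3,0): no bracket -> illegal
(3,1): flips 1 -> legal
(3,5): flips 1 -> legal
(4,1): no bracket -> illegal
(5,1): no bracket -> illegal
(5,3): no bracket -> illegal
(6,1): flips 1 -> legal
(6,2): flips 1 -> legal
(6,3): no bracket -> illegal
B mobility = 10
-- W to move --
(0,4): no bracket -> illegal
(0,5): no bracket -> illegal
(0,6): flips 1 -> legal
(1,6): flips 1 -> legal
(2,2): no bracket -> illegal
(2,3): no bracket -> illegal
(2,5): no bracket -> illegal
(2,6): no bracket -> illegal
(3,1): no bracket -> illegal
(3,5): no bracket -> illegal
(3,6): no bracket -> illegal
(4,1): no bracket -> illegal
(4,6): no bracket -> illegal
(5,1): flips 2 -> legal
(5,3): no bracket -> illegal
(5,4): flips 2 -> legal
(5,5): no bracket -> illegal
(5,6): flips 1 -> legal
W mobility = 5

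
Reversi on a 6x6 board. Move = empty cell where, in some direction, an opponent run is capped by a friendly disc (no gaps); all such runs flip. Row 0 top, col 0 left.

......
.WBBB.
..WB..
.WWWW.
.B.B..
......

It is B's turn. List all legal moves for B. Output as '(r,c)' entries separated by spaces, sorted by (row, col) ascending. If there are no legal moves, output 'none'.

(0,0): no bracket -> illegal
(0,1): no bracket -> illegal
(0,2): no bracket -> illegal
(1,0): flips 1 -> legal
(2,0): no bracket -> illegal
(2,1): flips 3 -> legal
(2,4): no bracket -> illegal
(2,5): flips 1 -> legal
(3,0): no bracket -> illegal
(3,5): no bracket -> illegal
(4,0): flips 2 -> legal
(4,2): flips 2 -> legal
(4,4): no bracket -> illegal
(4,5): flips 1 -> legal

Answer: (1,0) (2,1) (2,5) (4,0) (4,2) (4,5)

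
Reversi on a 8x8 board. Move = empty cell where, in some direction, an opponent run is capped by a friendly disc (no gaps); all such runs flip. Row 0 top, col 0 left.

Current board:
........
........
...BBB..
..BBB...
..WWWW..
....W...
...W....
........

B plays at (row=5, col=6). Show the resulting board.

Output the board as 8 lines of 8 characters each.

Answer: ........
........
...BBB..
..BBB...
..WWWB..
....W.B.
...W....
........

Derivation:
Place B at (5,6); scan 8 dirs for brackets.
Dir NW: opp run (4,5) capped by B -> flip
Dir N: first cell '.' (not opp) -> no flip
Dir NE: first cell '.' (not opp) -> no flip
Dir W: first cell '.' (not opp) -> no flip
Dir E: first cell '.' (not opp) -> no flip
Dir SW: first cell '.' (not opp) -> no flip
Dir S: first cell '.' (not opp) -> no flip
Dir SE: first cell '.' (not opp) -> no flip
All flips: (4,5)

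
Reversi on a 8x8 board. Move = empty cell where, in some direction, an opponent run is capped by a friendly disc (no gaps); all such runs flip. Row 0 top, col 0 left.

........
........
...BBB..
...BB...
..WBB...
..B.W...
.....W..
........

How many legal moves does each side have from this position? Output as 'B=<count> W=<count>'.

-- B to move --
(3,1): no bracket -> illegal
(3,2): flips 1 -> legal
(4,1): flips 1 -> legal
(4,5): no bracket -> illegal
(5,1): flips 1 -> legal
(5,3): no bracket -> illegal
(5,5): no bracket -> illegal
(5,6): no bracket -> illegal
(6,3): no bracket -> illegal
(6,4): flips 1 -> legal
(6,6): no bracket -> illegal
(7,4): no bracket -> illegal
(7,5): no bracket -> illegal
(7,6): flips 2 -> legal
B mobility = 5
-- W to move --
(1,2): no bracket -> illegal
(1,3): no bracket -> illegal
(1,4): flips 3 -> legal
(1,5): flips 2 -> legal
(1,6): no bracket -> illegal
(2,2): no bracket -> illegal
(2,6): no bracket -> illegal
(3,2): flips 1 -> legal
(3,5): no bracket -> illegal
(3,6): no bracket -> illegal
(4,1): no bracket -> illegal
(4,5): flips 2 -> legal
(5,1): no bracket -> illegal
(5,3): no bracket -> illegal
(5,5): no bracket -> illegal
(6,1): no bracket -> illegal
(6,2): flips 1 -> legal
(6,3): no bracket -> illegal
W mobility = 5

Answer: B=5 W=5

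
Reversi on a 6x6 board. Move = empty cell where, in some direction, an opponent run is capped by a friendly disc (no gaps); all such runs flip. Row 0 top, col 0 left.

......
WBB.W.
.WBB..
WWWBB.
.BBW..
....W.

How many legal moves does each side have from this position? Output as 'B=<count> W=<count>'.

-- B to move --
(0,0): no bracket -> illegal
(0,1): no bracket -> illegal
(0,3): no bracket -> illegal
(0,4): no bracket -> illegal
(0,5): flips 1 -> legal
(1,3): no bracket -> illegal
(1,5): no bracket -> illegal
(2,0): flips 2 -> legal
(2,4): no bracket -> illegal
(2,5): no bracket -> illegal
(4,0): flips 1 -> legal
(4,4): flips 1 -> legal
(4,5): no bracket -> illegal
(5,2): flips 1 -> legal
(5,3): flips 1 -> legal
(5,5): no bracket -> illegal
B mobility = 6
-- W to move --
(0,0): no bracket -> illegal
(0,1): flips 1 -> legal
(0,2): flips 2 -> legal
(0,3): flips 1 -> legal
(1,3): flips 5 -> legal
(2,0): no bracket -> illegal
(2,4): flips 2 -> legal
(2,5): flips 1 -> legal
(3,5): flips 2 -> legal
(4,0): flips 2 -> legal
(4,4): no bracket -> illegal
(4,5): no bracket -> illegal
(5,0): flips 1 -> legal
(5,1): flips 1 -> legal
(5,2): flips 2 -> legal
(5,3): flips 1 -> legal
W mobility = 12

Answer: B=6 W=12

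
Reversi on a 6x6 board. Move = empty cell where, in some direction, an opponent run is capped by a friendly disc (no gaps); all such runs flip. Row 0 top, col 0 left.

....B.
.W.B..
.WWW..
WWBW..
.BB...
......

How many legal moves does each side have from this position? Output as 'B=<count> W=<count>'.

Answer: B=9 W=6

Derivation:
-- B to move --
(0,0): no bracket -> illegal
(0,1): flips 3 -> legal
(0,2): no bracket -> illegal
(1,0): flips 1 -> legal
(1,2): flips 1 -> legal
(1,4): flips 1 -> legal
(2,0): flips 1 -> legal
(2,4): flips 1 -> legal
(3,4): flips 1 -> legal
(4,0): flips 2 -> legal
(4,3): flips 2 -> legal
(4,4): no bracket -> illegal
B mobility = 9
-- W to move --
(0,2): no bracket -> illegal
(0,3): flips 1 -> legal
(0,5): no bracket -> illegal
(1,2): no bracket -> illegal
(1,4): no bracket -> illegal
(1,5): no bracket -> illegal
(2,4): no bracket -> illegal
(4,0): no bracket -> illegal
(4,3): flips 1 -> legal
(5,0): flips 2 -> legal
(5,1): flips 2 -> legal
(5,2): flips 3 -> legal
(5,3): flips 1 -> legal
W mobility = 6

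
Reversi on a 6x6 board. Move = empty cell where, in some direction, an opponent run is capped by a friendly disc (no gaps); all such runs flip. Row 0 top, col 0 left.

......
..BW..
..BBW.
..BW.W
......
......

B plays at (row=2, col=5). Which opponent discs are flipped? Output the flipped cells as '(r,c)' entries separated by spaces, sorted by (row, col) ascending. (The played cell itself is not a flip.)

Answer: (2,4)

Derivation:
Dir NW: first cell '.' (not opp) -> no flip
Dir N: first cell '.' (not opp) -> no flip
Dir NE: edge -> no flip
Dir W: opp run (2,4) capped by B -> flip
Dir E: edge -> no flip
Dir SW: first cell '.' (not opp) -> no flip
Dir S: opp run (3,5), next='.' -> no flip
Dir SE: edge -> no flip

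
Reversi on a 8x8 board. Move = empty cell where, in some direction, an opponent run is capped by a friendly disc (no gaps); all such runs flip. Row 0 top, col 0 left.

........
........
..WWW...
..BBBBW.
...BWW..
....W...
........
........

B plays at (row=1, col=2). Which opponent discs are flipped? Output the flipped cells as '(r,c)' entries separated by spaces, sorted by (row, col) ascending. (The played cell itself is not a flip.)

Dir NW: first cell '.' (not opp) -> no flip
Dir N: first cell '.' (not opp) -> no flip
Dir NE: first cell '.' (not opp) -> no flip
Dir W: first cell '.' (not opp) -> no flip
Dir E: first cell '.' (not opp) -> no flip
Dir SW: first cell '.' (not opp) -> no flip
Dir S: opp run (2,2) capped by B -> flip
Dir SE: opp run (2,3) capped by B -> flip

Answer: (2,2) (2,3)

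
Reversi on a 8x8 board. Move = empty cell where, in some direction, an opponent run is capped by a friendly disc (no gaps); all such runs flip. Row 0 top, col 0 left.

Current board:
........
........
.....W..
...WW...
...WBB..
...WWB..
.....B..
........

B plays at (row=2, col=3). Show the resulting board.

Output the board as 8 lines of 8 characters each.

Answer: ........
........
...B.W..
...WB...
...WBB..
...WWB..
.....B..
........

Derivation:
Place B at (2,3); scan 8 dirs for brackets.
Dir NW: first cell '.' (not opp) -> no flip
Dir N: first cell '.' (not opp) -> no flip
Dir NE: first cell '.' (not opp) -> no flip
Dir W: first cell '.' (not opp) -> no flip
Dir E: first cell '.' (not opp) -> no flip
Dir SW: first cell '.' (not opp) -> no flip
Dir S: opp run (3,3) (4,3) (5,3), next='.' -> no flip
Dir SE: opp run (3,4) capped by B -> flip
All flips: (3,4)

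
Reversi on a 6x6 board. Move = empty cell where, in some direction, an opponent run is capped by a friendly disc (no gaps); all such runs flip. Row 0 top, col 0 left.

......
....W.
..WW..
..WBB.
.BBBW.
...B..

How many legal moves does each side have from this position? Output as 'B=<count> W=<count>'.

-- B to move --
(0,3): no bracket -> illegal
(0,4): no bracket -> illegal
(0,5): flips 3 -> legal
(1,1): flips 1 -> legal
(1,2): flips 3 -> legal
(1,3): flips 1 -> legal
(1,5): no bracket -> illegal
(2,1): flips 1 -> legal
(2,4): no bracket -> illegal
(2,5): no bracket -> illegal
(3,1): flips 1 -> legal
(3,5): flips 1 -> legal
(4,5): flips 1 -> legal
(5,4): flips 1 -> legal
(5,5): flips 1 -> legal
B mobility = 10
-- W to move --
(2,4): flips 1 -> legal
(2,5): no bracket -> illegal
(3,0): no bracket -> illegal
(3,1): no bracket -> illegal
(3,5): flips 2 -> legal
(4,0): flips 3 -> legal
(4,5): flips 1 -> legal
(5,0): flips 1 -> legal
(5,1): no bracket -> illegal
(5,2): flips 1 -> legal
(5,4): flips 1 -> legal
W mobility = 7

Answer: B=10 W=7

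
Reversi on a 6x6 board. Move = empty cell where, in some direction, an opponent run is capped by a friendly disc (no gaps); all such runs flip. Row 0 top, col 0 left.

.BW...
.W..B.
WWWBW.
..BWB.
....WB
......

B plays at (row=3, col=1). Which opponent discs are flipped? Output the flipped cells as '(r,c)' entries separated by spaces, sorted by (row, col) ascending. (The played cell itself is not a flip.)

Dir NW: opp run (2,0), next=edge -> no flip
Dir N: opp run (2,1) (1,1) capped by B -> flip
Dir NE: opp run (2,2), next='.' -> no flip
Dir W: first cell '.' (not opp) -> no flip
Dir E: first cell 'B' (not opp) -> no flip
Dir SW: first cell '.' (not opp) -> no flip
Dir S: first cell '.' (not opp) -> no flip
Dir SE: first cell '.' (not opp) -> no flip

Answer: (1,1) (2,1)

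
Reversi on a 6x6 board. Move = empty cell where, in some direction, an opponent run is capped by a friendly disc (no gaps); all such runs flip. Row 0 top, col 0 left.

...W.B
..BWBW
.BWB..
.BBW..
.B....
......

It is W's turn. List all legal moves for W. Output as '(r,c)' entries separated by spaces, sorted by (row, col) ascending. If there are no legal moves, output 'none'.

Answer: (0,2) (1,1) (2,0) (2,4) (2,5) (3,0) (4,0) (4,2)

Derivation:
(0,1): no bracket -> illegal
(0,2): flips 1 -> legal
(0,4): no bracket -> illegal
(1,0): no bracket -> illegal
(1,1): flips 1 -> legal
(2,0): flips 1 -> legal
(2,4): flips 1 -> legal
(2,5): flips 1 -> legal
(3,0): flips 4 -> legal
(3,4): no bracket -> illegal
(4,0): flips 1 -> legal
(4,2): flips 1 -> legal
(4,3): no bracket -> illegal
(5,0): no bracket -> illegal
(5,1): no bracket -> illegal
(5,2): no bracket -> illegal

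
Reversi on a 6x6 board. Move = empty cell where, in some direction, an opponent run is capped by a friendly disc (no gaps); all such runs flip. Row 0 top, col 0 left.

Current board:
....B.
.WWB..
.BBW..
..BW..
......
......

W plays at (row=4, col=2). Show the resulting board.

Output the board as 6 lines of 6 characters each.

Answer: ....B.
.WWB..
.BWW..
..WW..
..W...
......

Derivation:
Place W at (4,2); scan 8 dirs for brackets.
Dir NW: first cell '.' (not opp) -> no flip
Dir N: opp run (3,2) (2,2) capped by W -> flip
Dir NE: first cell 'W' (not opp) -> no flip
Dir W: first cell '.' (not opp) -> no flip
Dir E: first cell '.' (not opp) -> no flip
Dir SW: first cell '.' (not opp) -> no flip
Dir S: first cell '.' (not opp) -> no flip
Dir SE: first cell '.' (not opp) -> no flip
All flips: (2,2) (3,2)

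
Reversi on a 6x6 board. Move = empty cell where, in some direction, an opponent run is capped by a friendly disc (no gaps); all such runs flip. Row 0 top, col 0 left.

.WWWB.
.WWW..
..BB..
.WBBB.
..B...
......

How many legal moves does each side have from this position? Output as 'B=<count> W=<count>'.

Answer: B=4 W=7

Derivation:
-- B to move --
(0,0): flips 4 -> legal
(1,0): no bracket -> illegal
(1,4): no bracket -> illegal
(2,0): flips 1 -> legal
(2,1): no bracket -> illegal
(2,4): no bracket -> illegal
(3,0): flips 1 -> legal
(4,0): flips 1 -> legal
(4,1): no bracket -> illegal
B mobility = 4
-- W to move --
(0,5): flips 1 -> legal
(1,4): no bracket -> illegal
(1,5): no bracket -> illegal
(2,1): no bracket -> illegal
(2,4): no bracket -> illegal
(2,5): no bracket -> illegal
(3,5): flips 3 -> legal
(4,1): no bracket -> illegal
(4,3): flips 2 -> legal
(4,4): flips 2 -> legal
(4,5): flips 2 -> legal
(5,1): no bracket -> illegal
(5,2): flips 3 -> legal
(5,3): flips 1 -> legal
W mobility = 7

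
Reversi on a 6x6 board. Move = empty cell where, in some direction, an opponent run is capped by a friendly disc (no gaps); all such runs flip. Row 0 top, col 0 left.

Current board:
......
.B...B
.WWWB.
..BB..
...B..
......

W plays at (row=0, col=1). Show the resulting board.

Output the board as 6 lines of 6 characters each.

Answer: .W....
.W...B
.WWWB.
..BB..
...B..
......

Derivation:
Place W at (0,1); scan 8 dirs for brackets.
Dir NW: edge -> no flip
Dir N: edge -> no flip
Dir NE: edge -> no flip
Dir W: first cell '.' (not opp) -> no flip
Dir E: first cell '.' (not opp) -> no flip
Dir SW: first cell '.' (not opp) -> no flip
Dir S: opp run (1,1) capped by W -> flip
Dir SE: first cell '.' (not opp) -> no flip
All flips: (1,1)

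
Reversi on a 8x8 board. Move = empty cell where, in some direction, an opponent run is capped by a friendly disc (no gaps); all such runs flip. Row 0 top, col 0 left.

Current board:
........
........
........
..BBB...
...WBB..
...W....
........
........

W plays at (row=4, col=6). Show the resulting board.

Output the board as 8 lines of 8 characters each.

Place W at (4,6); scan 8 dirs for brackets.
Dir NW: first cell '.' (not opp) -> no flip
Dir N: first cell '.' (not opp) -> no flip
Dir NE: first cell '.' (not opp) -> no flip
Dir W: opp run (4,5) (4,4) capped by W -> flip
Dir E: first cell '.' (not opp) -> no flip
Dir SW: first cell '.' (not opp) -> no flip
Dir S: first cell '.' (not opp) -> no flip
Dir SE: first cell '.' (not opp) -> no flip
All flips: (4,4) (4,5)

Answer: ........
........
........
..BBB...
...WWWW.
...W....
........
........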